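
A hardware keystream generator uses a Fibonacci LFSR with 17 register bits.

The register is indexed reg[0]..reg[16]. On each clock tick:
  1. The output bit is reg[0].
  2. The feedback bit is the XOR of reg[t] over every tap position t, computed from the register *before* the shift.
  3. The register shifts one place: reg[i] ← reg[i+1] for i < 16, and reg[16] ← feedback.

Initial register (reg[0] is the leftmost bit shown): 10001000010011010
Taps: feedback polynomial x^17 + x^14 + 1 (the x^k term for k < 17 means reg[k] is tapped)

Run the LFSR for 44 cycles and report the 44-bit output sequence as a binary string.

10001000010011010110100100000110011110111111

tick  register→output (feedback)
  0  10001000010011010→1 (1)
  1  00010000100110101→0 (1)
  2  00100001001101011→0 (0)
  3  01000010011010110→0 (1)
  4  10000100110101101→1 (0)
  5  00001001101011010→0 (0)
  6  00010011010110100→0 (1)
  7  00100110101101001→0 (0)
  8  01001101011010010→0 (0)
  9  10011010110100100→1 (0)
 10  00110101101001000→0 (0)
 11  01101011010010000→0 (0)
 12  11010110100100000→1 (1)
 13  10101101001000001→1 (1)
 14  01011010010000011→0 (0)
 15  10110100100000110→1 (0)
 16  01101001000001100→0 (1)
 17  11010010000011001→1 (1)
 18  10100100000110011→1 (1)
 19  01001000001100111→0 (1)
 20  10010000011001111→1 (0)
 21  00100000110011110→0 (1)
 22  01000001100111101→0 (1)
 23  10000011001111011→1 (1)
 24  00000110011110111→0 (1)
 25  00001100111101111→0 (1)
 26  00011001111011111→0 (1)
 27  00110011110111111→0 (1)
 28  01100111101111111→0 (1)
 29  11001111011111111→1 (0)
 30  10011110111111110→1 (0)
 31  00111101111111100→0 (1)
 32  01111011111111001→0 (0)
 33  11110111111110010→1 (1)
 34  11101111111100101→1 (0)
 35  11011111111001010→1 (1)
 36  10111111110010101→1 (0)
 37  01111111100101010→0 (0)
 38  11111111001010100→1 (0)
 39  11111110010101000→1 (1)
 40  11111100101010001→1 (1)
 41  11111001010100011→1 (1)
 42  11110010101000111→1 (0)
 43  11100101010001110→1 (0)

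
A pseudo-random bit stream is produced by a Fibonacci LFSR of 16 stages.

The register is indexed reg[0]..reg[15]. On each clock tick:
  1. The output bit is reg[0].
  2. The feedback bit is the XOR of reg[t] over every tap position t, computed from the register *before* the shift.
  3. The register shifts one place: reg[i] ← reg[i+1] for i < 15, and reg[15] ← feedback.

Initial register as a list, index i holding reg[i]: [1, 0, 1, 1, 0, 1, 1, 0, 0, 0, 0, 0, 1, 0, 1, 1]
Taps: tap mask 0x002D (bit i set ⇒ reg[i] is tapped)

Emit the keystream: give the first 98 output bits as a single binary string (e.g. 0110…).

10110110000010110001111100011100011110000000000101011000001001011111110100100010010001001111000111

tick  register→output (feedback)
  0  1011011000001011→1 (0)
  1  0110110000010110→0 (0)
  2  1101100000101100→1 (0)
  3  1011000001011000→1 (1)
  4  0110000010110001→0 (1)
  5  1100000101100011→1 (1)
  6  1000001011000111→1 (1)
  7  0000010110001111→0 (1)
  8  0000101100011111→0 (0)
  9  0001011000111110→0 (0)
 10  0010110001111100→0 (0)
 11  0101100011111000→0 (1)
 12  1011000111110001→1 (1)
 13  0110001111100011→0 (1)
 14  1100011111000111→1 (0)
 15  1000111110001110→1 (0)
 16  0001111100011100→0 (0)
 17  0011111000111000→0 (1)
 18  0111110001110001→0 (1)
 19  1111100011100011→1 (1)
 20  1111000111000111→1 (1)
 21  1110001110001111→1 (0)
 22  1100011100011110→1 (0)
 23  1000111000111100→1 (0)
 24  0001110001111000→0 (0)
 25  0011100011110000→0 (0)
 26  0111000111100000→0 (0)
 27  1110001111000000→1 (0)
 28  1100011110000000→1 (0)
 29  1000111100000000→1 (0)
 30  0001111000000000→0 (0)
 31  0011110000000000→0 (1)
 32  0111100000000001→0 (0)
 33  1111000000000010→1 (1)
 34  1110000000000101→1 (0)
 35  1100000000001010→1 (1)
 36  1000000000010101→1 (1)
 37  0000000000101011→0 (0)
 38  0000000001010110→0 (0)
 39  0000000010101100→0 (0)
 40  0000000101011000→0 (0)
 41  0000001010110000→0 (0)
 42  0000010101100000→0 (1)
 43  0000101011000001→0 (0)
 44  0001010110000010→0 (0)
 45  0010101100000100→0 (1)
 46  0101011000001001→0 (0)
 47  1010110000010010→1 (1)
 48  0101100000100101→0 (1)
 49  1011000001001011→1 (1)
 50  0110000010010111→0 (1)
 51  1100000100101111→1 (1)
 52  1000001001011111→1 (1)
 53  0000010010111111→0 (1)
 54  0000100101111111→0 (0)
 55  0001001011111110→0 (1)
 56  0010010111111101→0 (0)
 57  0100101111111010→0 (0)
 58  1001011111110100→1 (1)
 59  0010111111101001→0 (0)
 60  0101111111010010→0 (0)
 61  1011111110100100→1 (0)
 62  0111111101001000→0 (1)
 63  1111111010010001→1 (0)
 64  1111110100100010→1 (0)
 65  1111101001000100→1 (1)
 66  1111010010001001→1 (0)
 67  1110100100010010→1 (0)
 68  1101001000100100→1 (0)
 69  1010010001001000→1 (1)
 70  0100100010010001→0 (0)
 71  1001000100100010→1 (0)
 72  0010001001000100→0 (1)
 73  0100010010001001→0 (1)
 74  1000100100010011→1 (1)
 75  0001001000100111→0 (1)
 76  0010010001001111→0 (0)
 77  0100100010011110→0 (0)
 78  1001000100111100→1 (0)
 79  0010001001111000→0 (1)
 80  0100010011110001→0 (1)
 81  1000100111100011→1 (1)
 82  0001001111000111→0 (1)
 83  0010011110001111→0 (0)
 84  0100111100011110→0 (1)
 85  1001111000111101→1 (1)
 86  0011110001111011→0 (1)
 87  0111100011110111→0 (0)
 88  1111000111101110→1 (1)
 89  1110001111011101→1 (0)
 90  1100011110111010→1 (0)
 91  1000111101110100→1 (0)
 92  0001111011101000→0 (0)
 93  0011110111010000→0 (1)
 94  0111101110100001→0 (0)
 95  1111011101000010→1 (0)
 96  1110111010000100→1 (1)
 97  1101110100001001→1 (1)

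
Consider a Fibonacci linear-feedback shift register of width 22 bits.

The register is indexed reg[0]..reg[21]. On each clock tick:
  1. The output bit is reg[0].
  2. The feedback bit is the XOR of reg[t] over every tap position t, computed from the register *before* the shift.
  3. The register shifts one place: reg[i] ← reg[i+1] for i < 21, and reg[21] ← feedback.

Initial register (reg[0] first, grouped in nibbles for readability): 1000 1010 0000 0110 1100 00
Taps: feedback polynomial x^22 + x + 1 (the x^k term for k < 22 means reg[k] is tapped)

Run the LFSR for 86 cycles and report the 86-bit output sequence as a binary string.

10001010000001101100001001111000001011010001101000100001110111001011100110001001100101

tick  register→output (feedback)
  0  1000101000000110110000→1 (1)
  1  0001010000001101100001→0 (0)
  2  0010100000011011000010→0 (0)
  3  0101000000110110000100→0 (1)
  4  1010000001101100001001→1 (1)
  5  0100000011011000010011→0 (1)
  6  1000000110110000100111→1 (1)
  7  0000001101100001001111→0 (0)
  8  0000011011000010011110→0 (0)
  9  0000110110000100111100→0 (0)
 10  0001101100001001111000→0 (0)
 11  0011011000010011110000→0 (0)
 12  0110110000100111100000→0 (1)
 13  1101100001001111000001→1 (0)
 14  1011000010011110000010→1 (1)
 15  0110000100111100000101→0 (1)
 16  1100001001111000001011→1 (0)
 17  1000010011110000010110→1 (1)
 18  0000100111100000101101→0 (0)
 19  0001001111000001011010→0 (0)
 20  0010011110000010110100→0 (0)
 21  0100111100000101101000→0 (1)
 22  1001111000001011010001→1 (1)
 23  0011110000010110100011→0 (0)
 24  0111100000101101000110→0 (1)
 25  1111000001011010001101→1 (0)
 26  1110000010110100011010→1 (0)
 27  1100000101101000110100→1 (0)
 28  1000001011010001101000→1 (1)
 29  0000010110100011010001→0 (0)
 30  0000101101000110100010→0 (0)
 31  0001011010001101000100→0 (0)
 32  0010110100011010001000→0 (0)
 33  0101101000110100010000→0 (1)
 34  1011010001101000100001→1 (1)
 35  0110100011010001000011→0 (1)
 36  1101000110100010000111→1 (0)
 37  1010001101000100001110→1 (1)
 38  0100011010001000011101→0 (1)
 39  1000110100010000111011→1 (1)
 40  0001101000100001110111→0 (0)
 41  0011010001000011101110→0 (0)
 42  0110100010000111011100→0 (1)
 43  1101000100001110111001→1 (0)
 44  1010001000011101110010→1 (1)
 45  0100010000111011100101→0 (1)
 46  1000100001110111001011→1 (1)
 47  0001000011101110010111→0 (0)
 48  0010000111011100101110→0 (0)
 49  0100001110111001011100→0 (1)
 50  1000011101110010111001→1 (1)
 51  0000111011100101110011→0 (0)
 52  0001110111001011100110→0 (0)
 53  0011101110010111001100→0 (0)
 54  0111011100101110011000→0 (1)
 55  1110111001011100110001→1 (0)
 56  1101110010111001100010→1 (0)
 57  1011100101110011000100→1 (1)
 58  0111001011100110001001→0 (1)
 59  1110010111001100010011→1 (0)
 60  1100101110011000100110→1 (0)
 61  1001011100110001001100→1 (1)
 62  0010111001100010011001→0 (0)
 63  0101110011000100110010→0 (1)
 64  1011100110001001100101→1 (1)
 65  0111001100010011001011→0 (1)
 66  1110011000100110010111→1 (0)
 67  1100110001001100101110→1 (0)
 68  1001100010011001011100→1 (1)
 69  0011000100110010111001→0 (0)
 70  0110001001100101110010→0 (1)
 71  1100010011001011100101→1 (0)
 72  1000100110010111001010→1 (1)
 73  0001001100101110010101→0 (0)
 74  0010011001011100101010→0 (0)
 75  0100110010111001010100→0 (1)
 76  1001100101110010101001→1 (1)
 77  0011001011100101010011→0 (0)
 78  0110010111001010100110→0 (1)
 79  1100101110010101001101→1 (0)
 80  1001011100101010011010→1 (1)
 81  0010111001010100110101→0 (0)
 82  0101110010101001101010→0 (1)
 83  1011100101010011010101→1 (1)
 84  0111001010100110101011→0 (1)
 85  1110010101001101010111→1 (0)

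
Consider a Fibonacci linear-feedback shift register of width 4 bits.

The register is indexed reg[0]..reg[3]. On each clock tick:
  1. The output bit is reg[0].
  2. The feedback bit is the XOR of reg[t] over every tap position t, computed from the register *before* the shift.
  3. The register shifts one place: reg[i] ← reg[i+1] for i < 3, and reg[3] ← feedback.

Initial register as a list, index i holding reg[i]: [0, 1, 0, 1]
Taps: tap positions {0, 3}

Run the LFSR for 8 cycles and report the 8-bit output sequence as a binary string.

k : reg_k → out_k, fb_k
0: 0101 → 0, fb=1
1: 1011 → 1, fb=0
2: 0110 → 0, fb=0
3: 1100 → 1, fb=1
4: 1001 → 1, fb=0
5: 0010 → 0, fb=0
6: 0100 → 0, fb=0
7: 1000 → 1, fb=1

01011001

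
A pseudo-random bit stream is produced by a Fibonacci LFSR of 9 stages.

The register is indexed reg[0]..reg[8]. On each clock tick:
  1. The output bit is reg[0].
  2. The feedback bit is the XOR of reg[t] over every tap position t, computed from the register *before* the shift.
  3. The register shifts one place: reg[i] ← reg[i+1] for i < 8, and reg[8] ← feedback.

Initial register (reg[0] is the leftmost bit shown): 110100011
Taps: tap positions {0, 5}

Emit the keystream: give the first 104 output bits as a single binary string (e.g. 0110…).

step | reg (before) | out | fb
   0 | 110100011 | 1 | 1
   1 | 101000111 | 1 | 1
   2 | 010001111 | 0 | 1
   3 | 100011111 | 1 | 0
   4 | 000111110 | 0 | 1
   5 | 001111101 | 0 | 1
   6 | 011111011 | 0 | 1
   7 | 111110111 | 1 | 1
   8 | 111101111 | 1 | 0
   9 | 111011110 | 1 | 0
  10 | 110111100 | 1 | 0
  11 | 101111000 | 1 | 0
  12 | 011110000 | 0 | 0
  13 | 111100000 | 1 | 1
  14 | 111000001 | 1 | 1
  15 | 110000011 | 1 | 1
  16 | 100000111 | 1 | 1
  17 | 000001111 | 0 | 1
  18 | 000011111 | 0 | 1
  19 | 000111111 | 0 | 1
  20 | 001111111 | 0 | 1
  21 | 011111111 | 0 | 1
  22 | 111111111 | 1 | 0
  23 | 111111110 | 1 | 0
  24 | 111111100 | 1 | 0
  25 | 111111000 | 1 | 0
  26 | 111110000 | 1 | 1
  27 | 111100001 | 1 | 1
  28 | 111000011 | 1 | 1
  29 | 110000111 | 1 | 1
  30 | 100001111 | 1 | 0
  31 | 000011110 | 0 | 1
  32 | 000111101 | 0 | 1
  33 | 001111011 | 0 | 1
  34 | 011110111 | 0 | 0
  35 | 111101110 | 1 | 0
  36 | 111011100 | 1 | 0
  37 | 110111000 | 1 | 0
  38 | 101110000 | 1 | 1
  39 | 011100001 | 0 | 0
  40 | 111000010 | 1 | 1
  41 | 110000101 | 1 | 1
  42 | 100001011 | 1 | 0
  43 | 000010110 | 0 | 0
  44 | 000101100 | 0 | 1
  45 | 001011001 | 0 | 1
  46 | 010110011 | 0 | 0
  47 | 101100110 | 1 | 1
  48 | 011001101 | 0 | 1
  49 | 110011011 | 1 | 0
  50 | 100110110 | 1 | 1
  51 | 001101101 | 0 | 1
  52 | 011011011 | 0 | 1
  53 | 110110111 | 1 | 1
  54 | 101101111 | 1 | 0
  55 | 011011110 | 0 | 1
  56 | 110111101 | 1 | 0
  57 | 101111010 | 1 | 0
  58 | 011110100 | 0 | 0
  59 | 111101000 | 1 | 0
  60 | 111010000 | 1 | 1
  61 | 110100001 | 1 | 1
  62 | 101000011 | 1 | 1
  63 | 010000111 | 0 | 0
  64 | 100001110 | 1 | 0
  65 | 000011100 | 0 | 1
  66 | 000111001 | 0 | 1
  67 | 001110011 | 0 | 0
  68 | 011100110 | 0 | 0
  69 | 111001100 | 1 | 0
  70 | 110011000 | 1 | 0
  71 | 100110000 | 1 | 1
  72 | 001100001 | 0 | 0
  73 | 011000010 | 0 | 0
  74 | 110000100 | 1 | 1
  75 | 100001001 | 1 | 0
  76 | 000010010 | 0 | 0
  77 | 000100100 | 0 | 0
  78 | 001001000 | 0 | 1
  79 | 010010001 | 0 | 0
  80 | 100100010 | 1 | 1
  81 | 001000101 | 0 | 0
  82 | 010001010 | 0 | 1
  83 | 100010101 | 1 | 1
  84 | 000101011 | 0 | 1
  85 | 001010111 | 0 | 0
  86 | 010101110 | 0 | 1
  87 | 101011101 | 1 | 0
  88 | 010111010 | 0 | 1
  89 | 101110101 | 1 | 1
  90 | 011101011 | 0 | 1
  91 | 111010111 | 1 | 1
  92 | 110101111 | 1 | 0
  93 | 101011110 | 1 | 0
  94 | 010111100 | 0 | 1
  95 | 101111001 | 1 | 0
  96 | 011110010 | 0 | 0
  97 | 111100100 | 1 | 1
  98 | 111001001 | 1 | 0
  99 | 110010010 | 1 | 1
 100 | 100100101 | 1 | 1
 101 | 001001011 | 0 | 1
 102 | 010010111 | 0 | 0
 103 | 100101110 | 1 | 0

11010001111101111000001111111110000111101110000101100110110111101000011100110000100100010101110101111001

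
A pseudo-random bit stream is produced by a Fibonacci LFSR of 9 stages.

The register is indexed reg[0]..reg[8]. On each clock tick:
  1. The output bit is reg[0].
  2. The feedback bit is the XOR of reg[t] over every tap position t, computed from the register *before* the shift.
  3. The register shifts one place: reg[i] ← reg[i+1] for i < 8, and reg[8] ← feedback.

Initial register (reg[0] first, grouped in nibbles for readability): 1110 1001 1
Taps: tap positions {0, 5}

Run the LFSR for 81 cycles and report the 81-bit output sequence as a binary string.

step | reg (before) | out | fb
   0 | 111010011 | 1 | 1
   1 | 110100111 | 1 | 1
   2 | 101001111 | 1 | 0
   3 | 010011110 | 0 | 1
   4 | 100111101 | 1 | 0
   5 | 001111010 | 0 | 1
   6 | 011110101 | 0 | 0
   7 | 111101010 | 1 | 0
   8 | 111010100 | 1 | 1
   9 | 110101001 | 1 | 0
  10 | 101010010 | 1 | 1
  11 | 010100101 | 0 | 0
  12 | 101001010 | 1 | 0
  13 | 010010100 | 0 | 0
  14 | 100101000 | 1 | 0
  15 | 001010000 | 0 | 0
  16 | 010100000 | 0 | 0
  17 | 101000000 | 1 | 1
  18 | 010000001 | 0 | 0
  19 | 100000010 | 1 | 1
  20 | 000000101 | 0 | 0
  21 | 000001010 | 0 | 1
  22 | 000010101 | 0 | 0
  23 | 000101010 | 0 | 1
  24 | 001010101 | 0 | 0
  25 | 010101010 | 0 | 1
  26 | 101010101 | 1 | 1
  27 | 010101011 | 0 | 1
  28 | 101010111 | 1 | 1
  29 | 010101111 | 0 | 1
  30 | 101011111 | 1 | 0
  31 | 010111110 | 0 | 1
  32 | 101111101 | 1 | 0
  33 | 011111010 | 0 | 1
  34 | 111110101 | 1 | 1
  35 | 111101011 | 1 | 0
  36 | 111010110 | 1 | 1
  37 | 110101101 | 1 | 0
  38 | 101011010 | 1 | 0
  39 | 010110100 | 0 | 0
  40 | 101101000 | 1 | 0
  41 | 011010000 | 0 | 0
  42 | 110100000 | 1 | 1
  43 | 101000001 | 1 | 1
  44 | 010000011 | 0 | 0
  45 | 100000110 | 1 | 1
  46 | 000001101 | 0 | 1
  47 | 000011011 | 0 | 1
  48 | 000110111 | 0 | 0
  49 | 001101110 | 0 | 1
  50 | 011011101 | 0 | 1
  51 | 110111011 | 1 | 0
  52 | 101110110 | 1 | 1
  53 | 011101101 | 0 | 1
  54 | 111011011 | 1 | 0
  55 | 110110110 | 1 | 1
  56 | 101101101 | 1 | 0
  57 | 011011010 | 0 | 1
  58 | 110110101 | 1 | 1
  59 | 101101011 | 1 | 0
  60 | 011010110 | 0 | 0
  61 | 110101100 | 1 | 0
  62 | 101011000 | 1 | 0
  63 | 010110000 | 0 | 0
  64 | 101100000 | 1 | 1
  65 | 011000001 | 0 | 0
  66 | 110000010 | 1 | 1
  67 | 100000101 | 1 | 1
  68 | 000001011 | 0 | 1
  69 | 000010111 | 0 | 0
  70 | 000101110 | 0 | 1
  71 | 001011101 | 0 | 1
  72 | 010111011 | 0 | 1
  73 | 101110111 | 1 | 1
  74 | 011101111 | 0 | 1
  75 | 111011111 | 1 | 0
  76 | 110111110 | 1 | 0
  77 | 101111100 | 1 | 0
  78 | 011111000 | 0 | 1
  79 | 111110001 | 1 | 1
  80 | 111100011 | 1 | 1

111010011110101001010000001010101011111010110100000110111011011010110000010111011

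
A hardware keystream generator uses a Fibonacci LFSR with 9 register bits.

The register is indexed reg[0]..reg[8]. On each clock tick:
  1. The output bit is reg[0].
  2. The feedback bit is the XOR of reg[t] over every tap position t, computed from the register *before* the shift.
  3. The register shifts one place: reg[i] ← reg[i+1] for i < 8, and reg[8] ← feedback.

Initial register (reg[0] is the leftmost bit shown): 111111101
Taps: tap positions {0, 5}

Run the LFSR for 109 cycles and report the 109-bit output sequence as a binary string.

1111111010010110001010011000110000000110011001010110010011111101101001001001101111110010110101000010100010011

k : reg_k → out_k, fb_k
0: 111111101 → 1, fb=0
1: 111111010 → 1, fb=0
2: 111110100 → 1, fb=1
3: 111101001 → 1, fb=0
4: 111010010 → 1, fb=1
5: 110100101 → 1, fb=1
6: 101001011 → 1, fb=0
7: 010010110 → 0, fb=0
8: 100101100 → 1, fb=0
9: 001011000 → 0, fb=1
10: 010110001 → 0, fb=0
11: 101100010 → 1, fb=1
12: 011000101 → 0, fb=0
13: 110001010 → 1, fb=0
14: 100010100 → 1, fb=1
15: 000101001 → 0, fb=1
16: 001010011 → 0, fb=0
17: 010100110 → 0, fb=0
18: 101001100 → 1, fb=0
19: 010011000 → 0, fb=1
20: 100110001 → 1, fb=1
21: 001100011 → 0, fb=0
22: 011000110 → 0, fb=0
23: 110001100 → 1, fb=0
24: 100011000 → 1, fb=0
25: 000110000 → 0, fb=0
26: 001100000 → 0, fb=0
27: 011000000 → 0, fb=0
28: 110000000 → 1, fb=1
29: 100000001 → 1, fb=1
30: 000000011 → 0, fb=0
31: 000000110 → 0, fb=0
32: 000001100 → 0, fb=1
33: 000011001 → 0, fb=1
34: 000110011 → 0, fb=0
35: 001100110 → 0, fb=0
36: 011001100 → 0, fb=1
37: 110011001 → 1, fb=0
38: 100110010 → 1, fb=1
39: 001100101 → 0, fb=0
40: 011001010 → 0, fb=1
41: 110010101 → 1, fb=1
42: 100101011 → 1, fb=0
43: 001010110 → 0, fb=0
44: 010101100 → 0, fb=1
45: 101011001 → 1, fb=0
46: 010110010 → 0, fb=0
47: 101100100 → 1, fb=1
48: 011001001 → 0, fb=1
49: 110010011 → 1, fb=1
50: 100100111 → 1, fb=1
51: 001001111 → 0, fb=1
52: 010011111 → 0, fb=1
53: 100111111 → 1, fb=0
54: 001111110 → 0, fb=1
55: 011111101 → 0, fb=1
56: 111111011 → 1, fb=0
57: 111110110 → 1, fb=1
58: 111101101 → 1, fb=0
59: 111011010 → 1, fb=0
60: 110110100 → 1, fb=1
61: 101101001 → 1, fb=0
62: 011010010 → 0, fb=0
63: 110100100 → 1, fb=1
64: 101001001 → 1, fb=0
65: 010010010 → 0, fb=0
66: 100100100 → 1, fb=1
67: 001001001 → 0, fb=1
68: 010010011 → 0, fb=0
69: 100100110 → 1, fb=1
70: 001001101 → 0, fb=1
71: 010011011 → 0, fb=1
72: 100110111 → 1, fb=1
73: 001101111 → 0, fb=1
74: 011011111 → 0, fb=1
75: 110111111 → 1, fb=0
76: 101111110 → 1, fb=0
77: 011111100 → 0, fb=1
78: 111111001 → 1, fb=0
79: 111110010 → 1, fb=1
80: 111100101 → 1, fb=1
81: 111001011 → 1, fb=0
82: 110010110 → 1, fb=1
83: 100101101 → 1, fb=0
84: 001011010 → 0, fb=1
85: 010110101 → 0, fb=0
86: 101101010 → 1, fb=0
87: 011010100 → 0, fb=0
88: 110101000 → 1, fb=0
89: 101010000 → 1, fb=1
90: 010100001 → 0, fb=0
91: 101000010 → 1, fb=1
92: 010000101 → 0, fb=0
93: 100001010 → 1, fb=0
94: 000010100 → 0, fb=0
95: 000101000 → 0, fb=1
96: 001010001 → 0, fb=0
97: 010100010 → 0, fb=0
98: 101000100 → 1, fb=1
99: 010001001 → 0, fb=1
100: 100010011 → 1, fb=1
101: 000100111 → 0, fb=0
102: 001001110 → 0, fb=1
103: 010011101 → 0, fb=1
104: 100111011 → 1, fb=0
105: 001110110 → 0, fb=0
106: 011101100 → 0, fb=1
107: 111011001 → 1, fb=0
108: 110110010 → 1, fb=1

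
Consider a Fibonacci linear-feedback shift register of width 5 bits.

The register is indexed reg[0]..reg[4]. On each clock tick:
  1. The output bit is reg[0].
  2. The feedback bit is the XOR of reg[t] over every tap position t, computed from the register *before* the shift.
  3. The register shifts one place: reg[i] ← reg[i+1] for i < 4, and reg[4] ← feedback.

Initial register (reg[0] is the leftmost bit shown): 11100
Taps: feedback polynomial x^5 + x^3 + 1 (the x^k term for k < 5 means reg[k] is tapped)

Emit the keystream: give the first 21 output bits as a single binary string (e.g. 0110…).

k : reg_k → out_k, fb_k
0: 11100 → 1, fb=1
1: 11001 → 1, fb=1
2: 10011 → 1, fb=0
3: 00110 → 0, fb=1
4: 01101 → 0, fb=0
5: 11010 → 1, fb=0
6: 10100 → 1, fb=1
7: 01001 → 0, fb=0
8: 10010 → 1, fb=0
9: 00100 → 0, fb=0
10: 01000 → 0, fb=0
11: 10000 → 1, fb=1
12: 00001 → 0, fb=0
13: 00010 → 0, fb=1
14: 00101 → 0, fb=0
15: 01010 → 0, fb=1
16: 10101 → 1, fb=1
17: 01011 → 0, fb=1
18: 10111 → 1, fb=0
19: 01110 → 0, fb=1
20: 11101 → 1, fb=1

111001101001000010101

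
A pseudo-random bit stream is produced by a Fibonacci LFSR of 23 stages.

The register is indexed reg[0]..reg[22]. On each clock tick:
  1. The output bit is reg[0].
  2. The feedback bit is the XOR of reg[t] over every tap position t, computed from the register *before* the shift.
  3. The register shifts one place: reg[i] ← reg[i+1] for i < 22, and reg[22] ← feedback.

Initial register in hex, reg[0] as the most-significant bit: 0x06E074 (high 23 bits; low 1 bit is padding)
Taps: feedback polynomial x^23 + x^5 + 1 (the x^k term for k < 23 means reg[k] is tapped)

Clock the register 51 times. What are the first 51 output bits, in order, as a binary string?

000001101110000001110101101101011101110110000110000

step | reg (before) | out | fb
   0 | 00000110111000000111010 | 0 | 1
   1 | 00001101110000001110101 | 0 | 1
   2 | 00011011100000011101011 | 0 | 0
   3 | 00110111000000111010110 | 0 | 1
   4 | 01101110000001110101101 | 0 | 1
   5 | 11011100000011101011011 | 1 | 0
   6 | 10111000000111010110110 | 1 | 1
   7 | 01110000001110101101101 | 0 | 0
   8 | 11100000011101011011010 | 1 | 1
   9 | 11000000111010110110101 | 1 | 1
  10 | 10000001110101101101011 | 1 | 1
  11 | 00000011101011011010111 | 0 | 0
  12 | 00000111010110110101110 | 0 | 1
  13 | 00001110101101101011101 | 0 | 1
  14 | 00011101011011010111011 | 0 | 1
  15 | 00111010110110101110111 | 0 | 0
  16 | 01110101101101011101110 | 0 | 1
  17 | 11101011011010111011101 | 1 | 1
  18 | 11010110110101110111011 | 1 | 0
  19 | 10101101101011101110110 | 1 | 0
  20 | 01011011010111011101100 | 0 | 0
  21 | 10110110101110111011000 | 1 | 0
  22 | 01101101011101110110000 | 0 | 1
  23 | 11011010111011101100001 | 1 | 1
  24 | 10110101110111011000011 | 1 | 0
  25 | 01101011101110110000110 | 0 | 0
  26 | 11010111011101100001100 | 1 | 0
  27 | 10101110111011000011000 | 1 | 0
  28 | 01011101110110000110000 | 0 | 1
  29 | 10111011101100001100001 | 1 | 1
  30 | 01110111011000011000011 | 0 | 1
  31 | 11101110110000110000111 | 1 | 0
  32 | 11011101100001100001110 | 1 | 0
  33 | 10111011000011000011100 | 1 | 1
  34 | 01110110000110000111001 | 0 | 1
  35 | 11101100001100001110011 | 1 | 0
  36 | 11011000011000011100110 | 1 | 1
  37 | 10110000110000111001101 | 1 | 1
  38 | 01100001100001110011011 | 0 | 0
  39 | 11000011000011100110110 | 1 | 1
  40 | 10000110000111001101101 | 1 | 0
  41 | 00001100001110011011010 | 0 | 1
  42 | 00011000011100110110101 | 0 | 0
  43 | 00110000111001101101010 | 0 | 0
  44 | 01100001110011011010100 | 0 | 0
  45 | 11000011100110110101000 | 1 | 1
  46 | 10000111001101101010001 | 1 | 0
  47 | 00001110011011010100010 | 0 | 1
  48 | 00011100110110101000101 | 0 | 1
  49 | 00111001101101010001011 | 0 | 0
  50 | 01110011011010100010110 | 0 | 0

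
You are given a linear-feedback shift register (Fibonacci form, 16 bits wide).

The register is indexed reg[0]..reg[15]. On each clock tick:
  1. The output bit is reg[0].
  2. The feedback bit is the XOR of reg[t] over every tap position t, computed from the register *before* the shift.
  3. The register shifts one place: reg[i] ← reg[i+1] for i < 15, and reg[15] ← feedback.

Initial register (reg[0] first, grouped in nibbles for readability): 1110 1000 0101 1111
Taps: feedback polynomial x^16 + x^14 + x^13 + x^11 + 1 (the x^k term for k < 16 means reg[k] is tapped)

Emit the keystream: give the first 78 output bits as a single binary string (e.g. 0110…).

step | reg (before) | out | fb
   0 | 1110100001011111 | 1 | 0
   1 | 1101000010111110 | 1 | 0
   2 | 1010000101111100 | 1 | 1
   3 | 0100001011111001 | 0 | 1
   4 | 1000010111110011 | 1 | 1
   5 | 0000101111100111 | 0 | 0
   6 | 0001011111001110 | 0 | 0
   7 | 0010111110011100 | 0 | 0
   8 | 0101111100111000 | 0 | 1
   9 | 1011111001110001 | 1 | 0
  10 | 0111110011100010 | 0 | 1
  11 | 1111100111000101 | 1 | 0
  12 | 1111001110001010 | 1 | 0
  13 | 1110011100010100 | 1 | 1
  14 | 1100111000101001 | 1 | 1
  15 | 1001110001010011 | 1 | 1
  16 | 0011100010100111 | 0 | 0
  17 | 0111000101001110 | 0 | 0
  18 | 1110001010011100 | 1 | 1
  19 | 1100010100111001 | 1 | 0
  20 | 1000101001110010 | 1 | 1
  21 | 0001010011100101 | 0 | 1
  22 | 0010100111001011 | 0 | 1
  23 | 0101001110010111 | 0 | 1
  24 | 1010011100101111 | 1 | 1
  25 | 0100111001011111 | 0 | 1
  26 | 1001110010111111 | 1 | 0
  27 | 0011100101111110 | 0 | 1
  28 | 0111001011111101 | 0 | 0
  29 | 1110010111111010 | 1 | 1
  30 | 1100101111110101 | 1 | 1
  31 | 1001011111101011 | 1 | 0
  32 | 0010111111010110 | 0 | 1
  33 | 0101111110101101 | 0 | 1
  34 | 1011111101011011 | 1 | 1
  35 | 0111111010110111 | 0 | 1
  36 | 1111110101101111 | 1 | 1
  37 | 1111101011011111 | 1 | 0
  38 | 1111010110111110 | 1 | 0
  39 | 1110101101111100 | 1 | 1
  40 | 1101011011111001 | 1 | 0
  41 | 1010110111110010 | 1 | 1
  42 | 0101101111100101 | 0 | 1
  43 | 1011011111001011 | 1 | 0
  44 | 0110111110010110 | 0 | 1
  45 | 1101111100101101 | 1 | 0
  46 | 1011111001011010 | 1 | 1
  47 | 0111110010110101 | 0 | 0
  48 | 1111100101101010 | 1 | 0
  49 | 1111001011010100 | 1 | 1
  50 | 1110010110101001 | 1 | 1
  51 | 1100101101010011 | 1 | 1
  52 | 1001011010100111 | 1 | 1
  53 | 0010110101001111 | 0 | 0
  54 | 0101101010011110 | 0 | 1
  55 | 1011010100111101 | 1 | 1
  56 | 0110101001111011 | 0 | 0
  57 | 1101010011110110 | 1 | 0
  58 | 1010100111101100 | 1 | 0
  59 | 0101001111011000 | 0 | 1
  60 | 1010011110110001 | 1 | 0
  61 | 0100111101100010 | 0 | 1
  62 | 1001111011000101 | 1 | 0
  63 | 0011110110001010 | 0 | 1
  64 | 0111101100010101 | 0 | 0
  65 | 1111011000101010 | 1 | 0
  66 | 1110110001010100 | 1 | 1
  67 | 1101100010101001 | 1 | 1
  68 | 1011000101010011 | 1 | 1
  69 | 0110001010100111 | 0 | 0
  70 | 1100010101001110 | 1 | 1
  71 | 1000101010011101 | 1 | 1
  72 | 0001010100111011 | 0 | 0
  73 | 0010101001110110 | 0 | 1
  74 | 0101010011101101 | 0 | 1
  75 | 1010100111011011 | 1 | 1
  76 | 0101001110110111 | 0 | 1
  77 | 1010011101101111 | 1 | 1

111010000101111100111000101001110010111111010110111110010110101001111011000101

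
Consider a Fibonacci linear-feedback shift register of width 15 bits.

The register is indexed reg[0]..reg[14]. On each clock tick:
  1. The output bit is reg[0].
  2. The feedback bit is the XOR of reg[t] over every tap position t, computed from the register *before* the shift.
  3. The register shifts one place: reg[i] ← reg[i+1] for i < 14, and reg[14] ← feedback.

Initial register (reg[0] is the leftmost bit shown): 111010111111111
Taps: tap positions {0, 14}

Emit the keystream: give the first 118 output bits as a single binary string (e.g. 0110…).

1110101111111110100110101010100111011001100111010010001000101100011110000110111101011111011010110010101101100100011001

tick  register→output (feedback)
  0  111010111111111→1 (0)
  1  110101111111110→1 (1)
  2  101011111111101→1 (0)
  3  010111111111010→0 (0)
  4  101111111110100→1 (1)
  5  011111111101001→0 (1)
  6  111111111010011→1 (0)
  7  111111110100110→1 (1)
  8  111111101001101→1 (0)
  9  111111010011010→1 (1)
 10  111110100110101→1 (0)
 11  111101001101010→1 (1)
 12  111010011010101→1 (0)
 13  110100110101010→1 (1)
 14  101001101010101→1 (0)
 15  010011010101010→0 (0)
 16  100110101010100→1 (1)
 17  001101010101001→0 (1)
 18  011010101010011→0 (1)
 19  110101010100111→1 (0)
 20  101010101001110→1 (1)
 21  010101010011101→0 (1)
 22  101010100111011→1 (0)
 23  010101001110110→0 (0)
 24  101010011101100→1 (1)
 25  010100111011001→0 (1)
 26  101001110110011→1 (0)
 27  010011101100110→0 (0)
 28  100111011001100→1 (1)
 29  001110110011001→0 (1)
 30  011101100110011→0 (1)
 31  111011001100111→1 (0)
 32  110110011001110→1 (1)
 33  101100110011101→1 (0)
 34  011001100111010→0 (0)
 35  110011001110100→1 (1)
 36  100110011101001→1 (0)
 37  001100111010010→0 (0)
 38  011001110100100→0 (0)
 39  110011101001000→1 (1)
 40  100111010010001→1 (0)
 41  001110100100010→0 (0)
 42  011101001000100→0 (0)
 43  111010010001000→1 (1)
 44  110100100010001→1 (0)
 45  101001000100010→1 (1)
 46  010010001000101→0 (1)
 47  100100010001011→1 (0)
 48  001000100010110→0 (0)
 49  010001000101100→0 (0)
 50  100010001011000→1 (1)
 51  000100010110001→0 (1)
 52  001000101100011→0 (1)
 53  010001011000111→0 (1)
 54  100010110001111→1 (0)
 55  000101100011110→0 (0)
 56  001011000111100→0 (0)
 57  010110001111000→0 (0)
 58  101100011110000→1 (1)
 59  011000111100001→0 (1)
 60  110001111000011→1 (0)
 61  100011110000110→1 (1)
 62  000111100001101→0 (1)
 63  001111000011011→0 (1)
 64  011110000110111→0 (1)
 65  111100001101111→1 (0)
 66  111000011011110→1 (1)
 67  110000110111101→1 (0)
 68  100001101111010→1 (1)
 69  000011011110101→0 (1)
 70  000110111101011→0 (1)
 71  001101111010111→0 (1)
 72  011011110101111→0 (1)
 73  110111101011111→1 (0)
 74  101111010111110→1 (1)
 75  011110101111101→0 (1)
 76  111101011111011→1 (0)
 77  111010111110110→1 (1)
 78  110101111101101→1 (0)
 79  101011111011010→1 (1)
 80  010111110110101→0 (1)
 81  101111101101011→1 (0)
 82  011111011010110→0 (0)
 83  111110110101100→1 (1)
 84  111101101011001→1 (0)
 85  111011010110010→1 (1)
 86  110110101100101→1 (0)
 87  101101011001010→1 (1)
 88  011010110010101→0 (1)
 89  110101100101011→1 (0)
 90  101011001010110→1 (1)
 91  010110010101101→0 (1)
 92  101100101011011→1 (0)
 93  011001010110110→0 (0)
 94  110010101101100→1 (1)
 95  100101011011001→1 (0)
 96  001010110110010→0 (0)
 97  010101101100100→0 (0)
 98  101011011001000→1 (1)
 99  010110110010001→0 (1)
100  101101100100011→1 (0)
101  011011001000110→0 (0)
102  110110010001100→1 (1)
103  101100100011001→1 (0)
104  011001000110010→0 (0)
105  110010001100100→1 (1)
106  100100011001001→1 (0)
107  001000110010010→0 (0)
108  010001100100100→0 (0)
109  100011001001000→1 (1)
110  000110010010001→0 (1)
111  001100100100011→0 (1)
112  011001001000111→0 (1)
113  110010010001111→1 (0)
114  100100100011110→1 (1)
115  001001000111101→0 (1)
116  010010001111011→0 (1)
117  100100011110111→1 (0)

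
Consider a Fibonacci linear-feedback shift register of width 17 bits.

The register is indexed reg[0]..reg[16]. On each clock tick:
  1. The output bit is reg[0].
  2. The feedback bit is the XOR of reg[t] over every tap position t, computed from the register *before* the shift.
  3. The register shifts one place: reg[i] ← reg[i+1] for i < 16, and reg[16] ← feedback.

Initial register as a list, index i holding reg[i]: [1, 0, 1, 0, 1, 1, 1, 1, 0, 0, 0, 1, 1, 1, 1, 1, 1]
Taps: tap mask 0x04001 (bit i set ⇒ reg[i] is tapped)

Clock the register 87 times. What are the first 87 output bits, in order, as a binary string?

101011110001111110100011111100011110110001110110001100000011110010001001001110010110100

tick  register→output (feedback)
  0  10101111000111111→1 (0)
  1  01011110001111110→0 (1)
  2  10111100011111101→1 (0)
  3  01111000111111010→0 (0)
  4  11110001111110100→1 (0)
  5  11100011111101000→1 (1)
  6  11000111111010001→1 (1)
  7  10001111110100011→1 (1)
  8  00011111101000111→0 (1)
  9  00111111010001111→0 (1)
 10  01111110100011111→0 (1)
 11  11111101000111111→1 (0)
 12  11111010001111110→1 (0)
 13  11110100011111100→1 (0)
 14  11101000111111000→1 (1)
 15  11010001111110001→1 (1)
 16  10100011111100011→1 (1)
 17  01000111111000111→0 (1)
 18  10001111110001111→1 (0)
 19  00011111100011110→0 (1)
 20  00111111000111101→0 (1)
 21  01111110001111011→0 (0)
 22  11111100011110110→1 (0)
 23  11111000111101100→1 (0)
 24  11110001111011000→1 (1)
 25  11100011110110001→1 (1)
 26  11000111101100011→1 (1)
 27  10001111011000111→1 (0)
 28  00011110110001110→0 (1)
 29  00111101100011101→0 (1)
 30  01111011000111011→0 (0)
 31  11110110001110110→1 (0)
 32  11101100011101100→1 (0)
 33  11011000111011000→1 (1)
 34  10110001110110001→1 (1)
 35  01100011101100011→0 (0)
 36  11000111011000110→1 (0)
 37  10001110110001100→1 (0)
 38  00011101100011000→0 (0)
 39  00111011000110000→0 (0)
 40  01110110001100000→0 (0)
 41  11101100011000000→1 (1)
 42  11011000110000001→1 (1)
 43  10110001100000011→1 (1)
 44  01100011000000111→0 (1)
 45  11000110000001111→1 (0)
 46  10001100000011110→1 (0)
 47  00011000000111100→0 (1)
 48  00110000001111001→0 (0)
 49  01100000011110010→0 (0)
 50  11000000111100100→1 (0)
 51  10000001111001000→1 (1)
 52  00000011110010001→0 (0)
 53  00000111100100010→0 (0)
 54  00001111001000100→0 (1)
 55  00011110010001001→0 (0)
 56  00111100100010010→0 (0)
 57  01111001000100100→0 (1)
 58  11110010001001001→1 (1)
 59  11100100010010011→1 (1)
 60  11001000100100111→1 (0)
 61  10010001001001110→1 (0)
 62  00100010010011100→0 (1)
 63  01000100100111001→0 (0)
 64  10001001001110010→1 (1)
 65  00010010011100101→0 (1)
 66  00100100111001011→0 (0)
 67  01001001110010110→0 (1)
 68  10010011100101101→1 (0)
 69  00100111001011010→0 (0)
 70  01001110010110100→0 (1)
 71  10011100101101001→1 (1)
 72  00111001011010011→0 (0)
 73  01110010110100110→0 (1)
 74  11100101101001101→1 (0)
 75  11001011010011010→1 (1)
 76  10010110100110101→1 (0)
 77  00101101001101010→0 (0)
 78  01011010011010100→0 (1)
 79  10110100110101001→1 (1)
 80  01101001101010011→0 (0)
 81  11010011010100110→1 (0)
 82  10100110101001100→1 (0)
 83  01001101010011000→0 (0)
 84  10011010100110000→1 (1)
 85  00110101001100001→0 (0)
 86  01101010011000010→0 (0)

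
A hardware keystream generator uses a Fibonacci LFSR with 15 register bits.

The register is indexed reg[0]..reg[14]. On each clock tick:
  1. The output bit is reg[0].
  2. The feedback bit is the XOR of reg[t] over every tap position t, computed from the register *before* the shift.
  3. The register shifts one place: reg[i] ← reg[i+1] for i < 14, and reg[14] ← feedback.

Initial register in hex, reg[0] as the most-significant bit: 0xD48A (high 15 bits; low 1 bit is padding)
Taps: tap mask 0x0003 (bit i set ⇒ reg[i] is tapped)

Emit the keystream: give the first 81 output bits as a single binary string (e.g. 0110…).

tick  register→output (feedback)
  0  110101001000101→1 (0)
  1  101010010001010→1 (1)
  2  010100100010101→0 (1)
  3  101001000101011→1 (1)
  4  010010001010111→0 (1)
  5  100100010101111→1 (1)
  6  001000101011111→0 (0)
  7  010001010111110→0 (1)
  8  100010101111101→1 (1)
  9  000101011111011→0 (0)
 10  001010111110110→0 (0)
 11  010101111101100→0 (1)
 12  101011111011001→1 (1)
 13  010111110110011→0 (1)
 14  101111101100111→1 (1)
 15  011111011001111→0 (1)
 16  111110110011111→1 (0)
 17  111101100111110→1 (0)
 18  111011001111100→1 (0)
 19  110110011111000→1 (0)
 20  101100111110000→1 (1)
 21  011001111100001→0 (1)
 22  110011111000011→1 (0)
 23  100111110000110→1 (1)
 24  001111100001101→0 (0)
 25  011111000011010→0 (1)
 26  111110000110101→1 (0)
 27  111100001101010→1 (0)
 28  111000011010100→1 (0)
 29  110000110101000→1 (0)
 30  100001101010000→1 (1)
 31  000011010100001→0 (0)
 32  000110101000010→0 (0)
 33  001101010000100→0 (0)
 34  011010100001000→0 (1)
 35  110101000010001→1 (0)
 36  101010000100010→1 (1)
 37  010100001000101→0 (1)
 38  101000010001011→1 (1)
 39  010000100010111→0 (1)
 40  100001000101111→1 (1)
 41  000010001011111→0 (0)
 42  000100010111110→0 (0)
 43  001000101111100→0 (0)
 44  010001011111000→0 (1)
 45  100010111110001→1 (1)
 46  000101111100011→0 (0)
 47  001011111000110→0 (0)
 48  010111110001100→0 (1)
 49  101111100011001→1 (1)
 50  011111000110011→0 (1)
 51  111110001100111→1 (0)
 52  111100011001110→1 (0)
 53  111000110011100→1 (0)
 54  110001100111000→1 (0)
 55  100011001110000→1 (1)
 56  000110011100001→0 (0)
 57  001100111000010→0 (0)
 58  011001110000100→0 (1)
 59  110011100001001→1 (0)
 60  100111000010010→1 (1)
 61  001110000100101→0 (0)
 62  011100001001010→0 (1)
 63  111000010010101→1 (0)
 64  110000100101010→1 (0)
 65  100001001010100→1 (1)
 66  000010010101001→0 (0)
 67  000100101010010→0 (0)
 68  001001010100100→0 (0)
 69  010010101001000→0 (1)
 70  100101010010001→1 (1)
 71  001010100100011→0 (0)
 72  010101001000110→0 (1)
 73  101010010001101→1 (1)
 74  010100100011011→0 (1)
 75  101001000110111→1 (1)
 76  010010001101111→0 (1)
 77  100100011011111→1 (1)
 78  001000110111111→0 (0)
 79  010001101111110→0 (1)
 80  100011011111101→1 (1)

110101001000101011111011001111100001101010000100010111110001100111000010010101001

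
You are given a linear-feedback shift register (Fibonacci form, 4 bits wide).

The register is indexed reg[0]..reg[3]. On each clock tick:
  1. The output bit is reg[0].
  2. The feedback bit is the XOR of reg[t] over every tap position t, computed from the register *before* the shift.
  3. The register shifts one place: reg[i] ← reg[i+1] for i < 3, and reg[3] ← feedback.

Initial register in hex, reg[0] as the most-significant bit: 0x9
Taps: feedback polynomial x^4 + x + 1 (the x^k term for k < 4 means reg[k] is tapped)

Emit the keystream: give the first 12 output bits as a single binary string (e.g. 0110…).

step | reg (before) | out | fb
   0 | 1001 | 1 | 1
   1 | 0011 | 0 | 0
   2 | 0110 | 0 | 1
   3 | 1101 | 1 | 0
   4 | 1010 | 1 | 1
   5 | 0101 | 0 | 1
   6 | 1011 | 1 | 1
   7 | 0111 | 0 | 1
   8 | 1111 | 1 | 0
   9 | 1110 | 1 | 0
  10 | 1100 | 1 | 0
  11 | 1000 | 1 | 1

100110101111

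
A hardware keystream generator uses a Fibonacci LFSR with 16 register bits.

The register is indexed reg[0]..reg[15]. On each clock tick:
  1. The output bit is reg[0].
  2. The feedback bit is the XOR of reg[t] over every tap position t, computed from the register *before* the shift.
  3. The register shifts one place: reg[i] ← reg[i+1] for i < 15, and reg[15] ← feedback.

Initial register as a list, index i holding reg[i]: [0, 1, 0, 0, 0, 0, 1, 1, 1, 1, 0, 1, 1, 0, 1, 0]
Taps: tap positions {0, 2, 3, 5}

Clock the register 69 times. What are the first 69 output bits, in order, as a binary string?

step | reg (before) | out | fb
   0 | 0100001111011010 | 0 | 0
   1 | 1000011110110100 | 1 | 0
   2 | 0000111101101000 | 0 | 1
   3 | 0001111011010001 | 0 | 0
   4 | 0011110110100010 | 0 | 1
   5 | 0111101101000101 | 0 | 0
   6 | 1111011010001010 | 1 | 0
   7 | 1110110100010100 | 1 | 1
   8 | 1101101000101001 | 1 | 0
   9 | 1011010001010010 | 1 | 0
  10 | 0110100010100100 | 0 | 1
  11 | 1101000101001001 | 1 | 0
  12 | 1010001010010010 | 1 | 0
  13 | 0100010100100100 | 0 | 1
  14 | 1000101001001001 | 1 | 1
  15 | 0001010010010011 | 0 | 0
  16 | 0010100100100110 | 0 | 1
  17 | 0101001001001101 | 0 | 1
  18 | 1010010010011011 | 1 | 1
  19 | 0100100100110111 | 0 | 0
  20 | 1001001001101110 | 1 | 0
  21 | 0010010011011100 | 0 | 0
  22 | 0100100110111000 | 0 | 0
  23 | 1001001101110000 | 1 | 0
  24 | 0010011011100000 | 0 | 0
  25 | 0100110111000000 | 0 | 1
  26 | 1001101110000001 | 1 | 0
  27 | 0011011100000010 | 0 | 1
  28 | 0110111000000101 | 0 | 0
  29 | 1101110000001010 | 1 | 1
  30 | 1011100000010101 | 1 | 1
  31 | 0111000000101011 | 0 | 0
  32 | 1110000001010110 | 1 | 0
  33 | 1100000010101100 | 1 | 1
  34 | 1000000101011001 | 1 | 1
  35 | 0000001010110011 | 0 | 0
  36 | 0000010101100110 | 0 | 1
  37 | 0000101011001101 | 0 | 0
  38 | 0001010110011010 | 0 | 0
  39 | 0010101100110100 | 0 | 1
  40 | 0101011001101001 | 0 | 0
  41 | 1010110011010010 | 1 | 1
  42 | 0101100110100101 | 0 | 1
  43 | 1011001101001011 | 1 | 1
  44 | 0110011010010111 | 0 | 0
  45 | 1100110100101110 | 1 | 0
  46 | 1001101001011100 | 1 | 0
  47 | 0011010010111000 | 0 | 1
  48 | 0110100101110001 | 0 | 1
  49 | 1101001011100011 | 1 | 0
  50 | 1010010111000110 | 1 | 1
  51 | 0100101110001101 | 0 | 0
  52 | 1001011100011010 | 1 | 1
  53 | 0010111000110101 | 0 | 0
  54 | 0101110001101010 | 0 | 0
  55 | 1011100011010100 | 1 | 1
  56 | 0111000110101001 | 0 | 0
  57 | 1110001101010010 | 1 | 0
  58 | 1100011010100100 | 1 | 0
  59 | 1000110101001000 | 1 | 0
  60 | 0001101010010000 | 0 | 1
  61 | 0011010100100001 | 0 | 1
  62 | 0110101001000011 | 0 | 1
  63 | 1101010010000111 | 1 | 1
  64 | 1010100100001111 | 1 | 0
  65 | 0101001000011110 | 0 | 1
  66 | 1010010000111101 | 1 | 1
  67 | 0100100001111011 | 0 | 0
  68 | 1001000011110110 | 1 | 0

010000111101101000101001001001101110000001010110011010010111000110101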